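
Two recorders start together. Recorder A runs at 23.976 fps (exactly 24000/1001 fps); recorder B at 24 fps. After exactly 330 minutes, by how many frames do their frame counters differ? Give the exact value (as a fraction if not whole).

330 min = 19800 s.
A emits 24000/1001 × 19800 = 43200000/91 frames; B emits 24 × 19800 = 475200.
Difference = 43200/91 frames (≈ 474.7253); B is ahead of A.

43200/91 frames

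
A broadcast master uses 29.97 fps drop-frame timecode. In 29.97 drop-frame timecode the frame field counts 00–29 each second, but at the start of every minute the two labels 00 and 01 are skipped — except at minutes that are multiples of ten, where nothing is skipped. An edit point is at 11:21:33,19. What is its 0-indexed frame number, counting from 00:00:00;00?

Complete 10-minute blocks: 68, each 17982 frames → 1222776.
Remaining 1 whole minute in the current block: 1800 + 0 × 1798 = 1800 frames.
Within the current minute: 33 × 30 + 19 − 2 = 1007 (labels ;00/;01 skipped at this minute). Total = 1222776 + 1800 + 1007 = 1225583.

1225583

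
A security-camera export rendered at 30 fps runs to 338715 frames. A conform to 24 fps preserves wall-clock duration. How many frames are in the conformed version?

Target frames = source frames × (target rate / source rate) = 338715 × (24)/(30) = 338715 × 4/5 = 270972.

270972 frames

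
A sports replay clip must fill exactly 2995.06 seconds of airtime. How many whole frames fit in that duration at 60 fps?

179703 frames

Frames = 2995.06 × 60 = 898518/5 ≈ 179703.6000.
Complete frames: 179703.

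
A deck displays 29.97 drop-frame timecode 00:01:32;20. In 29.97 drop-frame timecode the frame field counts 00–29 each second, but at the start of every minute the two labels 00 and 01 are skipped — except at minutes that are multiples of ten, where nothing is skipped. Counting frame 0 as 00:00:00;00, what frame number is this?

Complete 10-minute blocks: 0, each 17982 frames → 0.
Remaining 1 whole minute in the current block: 1800 + 0 × 1798 = 1800 frames.
Within the current minute: 32 × 30 + 20 − 2 = 978 (labels ;00/;01 skipped at this minute). Total = 0 + 1800 + 978 = 2778.

2778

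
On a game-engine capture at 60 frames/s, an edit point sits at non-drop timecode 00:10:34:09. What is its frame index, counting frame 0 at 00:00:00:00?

Total seconds to the label: (0 × 3600 + 10 × 60 + 34) = 634.
Frame index = 634 × 60 + 9 = 38049.

38049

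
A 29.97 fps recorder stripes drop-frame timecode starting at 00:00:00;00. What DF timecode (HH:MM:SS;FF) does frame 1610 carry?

Each 10-minute DF block holds 10 × 60 × 30 − 9 × 2 = 17982 frames. 1610 ÷ 17982 → 0 full blocks, remainder 1610.
Within the partial block the first minute is 1800 frames and each further minute 1798, so 0 further minute boundaries passed. Total skipped labels = 18 × 0 + 2 × 0 = 0.
Non-drop label index = 1610 + 0 = 1610; at 30 labels/s that is 00:00:53:20, i.e. DF 00:00:53;20.

00:00:53;20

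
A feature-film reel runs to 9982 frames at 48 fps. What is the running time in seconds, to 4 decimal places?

Running time = 9982 × 1/48 = 4991/24 s ≈ 207.9583 s.

207.9583 seconds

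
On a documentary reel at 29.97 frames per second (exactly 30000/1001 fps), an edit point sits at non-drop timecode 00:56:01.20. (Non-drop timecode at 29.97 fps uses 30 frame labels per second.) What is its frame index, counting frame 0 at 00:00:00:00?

Total seconds to the label: (0 × 3600 + 56 × 60 + 1) = 3361.
Frame index = 3361 × 30 + 20 = 100850.

frame 100850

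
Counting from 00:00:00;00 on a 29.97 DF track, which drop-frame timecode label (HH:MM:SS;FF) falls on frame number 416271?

03:51:29;17

Ten DF minutes hold 17982 frames, so frame 416271 lies in block 23 (frames 413586–431567) with 2685 frames into that block.
The block's first minute is 1800 frames and the rest 1798 each; 2685 frames reaches minute 1, so 23 × 18 + 1 × 2 = 416 labels have been skipped so far.
Adding those back, label number 416271 + 416 = 416687 at 30 labels/s is 13889 s + 17 f = 3 h 51 min 29 s frame 17, i.e. 03:51:29;17.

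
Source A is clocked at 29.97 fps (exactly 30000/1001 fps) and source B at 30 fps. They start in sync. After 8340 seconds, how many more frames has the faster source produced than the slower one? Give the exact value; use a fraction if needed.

A emits 30000/1001 × 8340 = 250200000/1001 frames; B emits 30 × 8340 = 250200.
Difference = 250200/1001 frames (≈ 249.9500); B is ahead of A.

250200/1001 frames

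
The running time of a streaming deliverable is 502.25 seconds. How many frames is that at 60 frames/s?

Frames = 502.25 × 60 = 30135.

30135 frames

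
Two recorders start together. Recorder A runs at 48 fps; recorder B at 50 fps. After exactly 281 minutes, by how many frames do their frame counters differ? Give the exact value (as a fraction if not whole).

33720 frames

281 min = 16860 s.
A emits 48 × 16860 = 809280 frames; B emits 50 × 16860 = 843000.
Difference = 33720 frames; B is ahead of A.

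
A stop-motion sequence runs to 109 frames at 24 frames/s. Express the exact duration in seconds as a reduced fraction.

109/24 seconds

Running time = 109 ÷ (24) = 109 × 1/24 = 109/24 s.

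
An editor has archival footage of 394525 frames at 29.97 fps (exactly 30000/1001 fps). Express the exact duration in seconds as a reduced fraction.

15796781/1200 seconds

Running time = 394525 ÷ (30000/1001) = 394525 × 1001/30000 = 15796781/1200 s.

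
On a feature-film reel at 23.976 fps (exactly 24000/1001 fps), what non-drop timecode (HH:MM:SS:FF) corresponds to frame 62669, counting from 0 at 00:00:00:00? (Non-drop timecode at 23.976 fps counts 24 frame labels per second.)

00:43:31:05

62669 ÷ 24 = 2611 full seconds, remainder 5 frames.
2611 s = 0 h 43 min 31 s.
Timecode: 00:43:31:05.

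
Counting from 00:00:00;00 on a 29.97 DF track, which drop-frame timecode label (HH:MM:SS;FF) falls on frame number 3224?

Each 10-minute DF block holds 10 × 60 × 30 − 9 × 2 = 17982 frames. 3224 ÷ 17982 → 0 full blocks, remainder 3224.
Within the partial block the first minute is 1800 frames and each further minute 1798, so 1 further minute boundary passed. Total skipped labels = 18 × 0 + 2 × 1 = 2.
Non-drop label index = 3224 + 2 = 3226; at 30 labels/s that is 00:01:47:16, i.e. DF 00:01:47;16.

00:01:47;16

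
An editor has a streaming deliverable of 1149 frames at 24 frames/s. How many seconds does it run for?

Running time = 1149 / (24) = 47.875 s.

47.875 seconds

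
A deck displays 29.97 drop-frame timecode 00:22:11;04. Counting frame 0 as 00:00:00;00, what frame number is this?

39894

As if non-drop at 30 labels/s: (0 × 3600 + 22 × 60 + 11) × 30 + 4 = 39934.
Minute boundaries passed: 22; those not divisible by 10: 22 − 2 = 20; dropped labels = 2 × 20 = 40.
Actual frame index = 39934 − 40 = 39894.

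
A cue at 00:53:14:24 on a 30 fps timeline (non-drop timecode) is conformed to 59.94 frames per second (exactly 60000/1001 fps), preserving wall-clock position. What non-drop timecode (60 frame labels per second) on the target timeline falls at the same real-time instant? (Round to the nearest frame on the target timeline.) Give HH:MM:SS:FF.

00:53:11:37

Source frame index: (0×3600 + 53×60 + 14) × 30 + 24 = 95844.
Real time: 95844 / (30) = 15974/5 s.
Target frame: (15974/5) × (60000/1001) = 27384000/143 ≈ 191496.503 → 191497.
At 60 labels/s: frame 191497 → 00:53:11:37.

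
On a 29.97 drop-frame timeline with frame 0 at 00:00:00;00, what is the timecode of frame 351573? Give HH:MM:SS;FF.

Each 10-minute DF block holds 10 × 60 × 30 − 9 × 2 = 17982 frames. 351573 ÷ 17982 → 19 full blocks, remainder 9915.
Within the partial block the first minute is 1800 frames and each further minute 1798, so 5 further minute boundaries passed. Total skipped labels = 18 × 19 + 2 × 5 = 352.
Non-drop label index = 351573 + 352 = 351925; at 30 labels/s that is 03:15:30:25, i.e. DF 03:15:30;25.

03:15:30;25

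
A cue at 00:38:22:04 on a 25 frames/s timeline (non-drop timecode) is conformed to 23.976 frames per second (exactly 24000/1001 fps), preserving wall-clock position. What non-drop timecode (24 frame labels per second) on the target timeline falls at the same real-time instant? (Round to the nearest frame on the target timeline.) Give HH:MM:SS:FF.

00:38:19:21

Source frame index: (0×3600 + 38×60 + 22) × 25 + 4 = 57554.
Real time: 57554 / (25) = 57554/25 s.
Target frame: (57554/25) × (24000/1001) = 7893120/143 ≈ 55196.643 → 55197.
At 24 labels/s: frame 55197 → 00:38:19:21.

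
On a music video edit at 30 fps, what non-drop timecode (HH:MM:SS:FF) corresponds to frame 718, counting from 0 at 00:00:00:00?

00:00:23:28

718 ÷ 30 = 23 full seconds, remainder 28 frames.
23 s = 0 h 0 min 23 s.
Timecode: 00:00:23:28.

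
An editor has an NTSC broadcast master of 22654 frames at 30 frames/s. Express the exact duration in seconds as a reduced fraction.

Running time = 22654 ÷ (30) = 22654 × 1/30 = 11327/15 s.

11327/15 seconds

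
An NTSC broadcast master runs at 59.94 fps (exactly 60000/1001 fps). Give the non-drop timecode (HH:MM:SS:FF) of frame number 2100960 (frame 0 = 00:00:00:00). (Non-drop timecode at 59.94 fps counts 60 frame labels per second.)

2100960 ÷ 60 = 35016 full seconds, remainder 0 frames.
35016 s = 9 h 43 min 36 s.
Timecode: 09:43:36:00.

09:43:36:00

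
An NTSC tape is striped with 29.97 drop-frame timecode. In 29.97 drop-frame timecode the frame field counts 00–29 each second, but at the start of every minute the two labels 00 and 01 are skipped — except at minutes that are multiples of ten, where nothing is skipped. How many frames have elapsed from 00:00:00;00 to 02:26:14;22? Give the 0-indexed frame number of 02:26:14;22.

As if non-drop at 30 labels/s: (2 × 3600 + 26 × 60 + 14) × 30 + 22 = 263242.
Minute boundaries passed: 146; those not divisible by 10: 146 − 14 = 132; dropped labels = 2 × 132 = 264.
Actual frame index = 263242 − 264 = 262978.

262978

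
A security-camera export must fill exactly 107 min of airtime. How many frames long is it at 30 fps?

107 min = 6420 s.
Frames = 6420 × 30 = 192600.

192600 frames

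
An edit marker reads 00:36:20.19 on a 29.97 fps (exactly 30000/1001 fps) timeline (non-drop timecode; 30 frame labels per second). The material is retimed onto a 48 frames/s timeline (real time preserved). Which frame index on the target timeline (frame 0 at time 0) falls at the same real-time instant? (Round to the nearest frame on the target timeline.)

Source frame index: (0×3600 + 36×60 + 20) × 30 + 19 = 65419.
Real time: 65419 / (30000/1001) = 65484419/30000 s.
Target frame: (65484419/30000) × (48) = 65484419/625 ≈ 104775.070 → 104775.

frame 104775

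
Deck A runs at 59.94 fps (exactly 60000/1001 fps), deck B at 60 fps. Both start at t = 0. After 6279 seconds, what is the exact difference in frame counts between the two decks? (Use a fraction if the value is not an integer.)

A emits 60000/1001 × 6279 = 4140000/11 frames; B emits 60 × 6279 = 376740.
Difference = 4140/11 frames (≈ 376.3636); B is ahead of A.

4140/11 frames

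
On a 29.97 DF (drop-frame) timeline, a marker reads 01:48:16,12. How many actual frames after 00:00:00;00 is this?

Complete 10-minute blocks: 10, each 17982 frames → 179820.
Remaining 8 whole minutes in the current block: 1800 + 7 × 1798 = 14386 frames.
Within the current minute: 16 × 30 + 12 − 2 = 490 (labels ;00/;01 skipped at this minute). Total = 179820 + 14386 + 490 = 194696.

194696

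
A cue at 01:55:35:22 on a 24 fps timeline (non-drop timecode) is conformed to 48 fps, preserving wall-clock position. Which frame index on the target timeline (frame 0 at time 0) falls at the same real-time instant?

frame 332924

Source frame index: (1×3600 + 55×60 + 35) × 24 + 22 = 166462.
Real time: 166462 / (24) = 83231/12 s.
Target frame: (83231/12) × (48) = 332924.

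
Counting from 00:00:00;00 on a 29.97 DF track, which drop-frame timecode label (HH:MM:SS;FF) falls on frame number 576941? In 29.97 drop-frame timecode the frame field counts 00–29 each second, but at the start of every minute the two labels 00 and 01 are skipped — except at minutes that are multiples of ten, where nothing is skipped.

Each 10-minute DF block holds 10 × 60 × 30 − 9 × 2 = 17982 frames. 576941 ÷ 17982 → 32 full blocks, remainder 1517.
Within the partial block the first minute is 1800 frames and each further minute 1798, so 0 further minute boundaries passed. Total skipped labels = 18 × 32 + 2 × 0 = 576.
Non-drop label index = 576941 + 576 = 577517; at 30 labels/s that is 05:20:50:17, i.e. DF 05:20:50;17.

05:20:50;17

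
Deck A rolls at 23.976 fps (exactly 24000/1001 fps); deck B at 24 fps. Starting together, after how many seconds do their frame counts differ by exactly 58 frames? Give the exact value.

The gap grows by |24 − 24000/1001| = 24/1001 frames per second.
Time for a 58-frame gap: 58 ÷ (24/1001) = 29029/12 s.

29029/12 seconds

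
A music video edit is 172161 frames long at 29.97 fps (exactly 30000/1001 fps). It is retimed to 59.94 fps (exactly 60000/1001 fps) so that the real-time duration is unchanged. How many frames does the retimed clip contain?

Target frames = source frames × (target rate / source rate) = 172161 × (60000/1001)/(30000/1001) = 172161 × 2 = 344322.

344322 frames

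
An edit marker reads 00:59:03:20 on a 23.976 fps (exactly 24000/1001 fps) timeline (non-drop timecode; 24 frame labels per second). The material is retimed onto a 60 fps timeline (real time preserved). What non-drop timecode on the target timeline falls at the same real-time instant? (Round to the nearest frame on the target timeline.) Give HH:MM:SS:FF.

00:59:07:23

Source frame index: (0×3600 + 59×60 + 3) × 24 + 20 = 85052.
Real time: 85052 / (24000/1001) = 21284263/6000 s.
Target frame: (21284263/6000) × (60) = 21284263/100 ≈ 212842.630 → 212843.
At 60 labels/s: frame 212843 → 00:59:07:23.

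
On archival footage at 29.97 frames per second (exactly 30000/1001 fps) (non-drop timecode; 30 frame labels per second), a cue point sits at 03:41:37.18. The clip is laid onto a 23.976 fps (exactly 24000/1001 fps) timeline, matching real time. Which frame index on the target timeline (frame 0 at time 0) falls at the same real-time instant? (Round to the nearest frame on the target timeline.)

Source frame index: (3×3600 + 41×60 + 37) × 30 + 18 = 398928.
Real time: 398928 / (30000/1001) = 8319311/625 s.
Target frame: (8319311/625) × (24000/1001) = 1595712/5 ≈ 319142.400 → 319142.

frame 319142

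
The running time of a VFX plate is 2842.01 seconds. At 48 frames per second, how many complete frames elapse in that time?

Frames = 2842.01 × 48 = 3410412/25 ≈ 136416.4800.
Complete frames: 136416.

136416 frames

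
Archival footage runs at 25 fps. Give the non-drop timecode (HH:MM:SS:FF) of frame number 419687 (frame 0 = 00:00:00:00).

04:39:47:12

419687 ÷ 25 = 16787 full seconds, remainder 12 frames.
16787 s = 4 h 39 min 47 s.
Timecode: 04:39:47:12.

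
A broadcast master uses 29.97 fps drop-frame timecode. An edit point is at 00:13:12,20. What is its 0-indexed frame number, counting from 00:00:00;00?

As if non-drop at 30 labels/s: (0 × 3600 + 13 × 60 + 12) × 30 + 20 = 23780.
Minute boundaries passed: 13; those not divisible by 10: 13 − 1 = 12; dropped labels = 2 × 12 = 24.
Actual frame index = 23780 − 24 = 23756.

23756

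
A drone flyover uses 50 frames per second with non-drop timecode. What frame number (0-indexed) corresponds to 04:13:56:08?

frame 761808

Total seconds to the label: (4 × 3600 + 13 × 60 + 56) = 15236.
Frame index = 15236 × 50 + 8 = 761808.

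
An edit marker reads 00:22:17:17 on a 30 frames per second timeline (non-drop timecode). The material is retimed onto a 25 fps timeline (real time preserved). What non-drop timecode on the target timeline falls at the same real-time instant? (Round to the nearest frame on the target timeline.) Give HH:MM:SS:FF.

Source frame index: (0×3600 + 22×60 + 17) × 30 + 17 = 40127.
Real time: 40127 / (30) = 40127/30 s.
Target frame: (40127/30) × (25) = 200635/6 ≈ 33439.167 → 33439.
At 25 labels/s: frame 33439 → 00:22:17:14.

00:22:17:14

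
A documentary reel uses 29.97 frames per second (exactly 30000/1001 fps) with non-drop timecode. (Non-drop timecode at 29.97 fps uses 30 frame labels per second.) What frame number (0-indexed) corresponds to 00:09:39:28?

frame 17398

Total seconds to the label: (0 × 3600 + 9 × 60 + 39) = 579.
Frame index = 579 × 30 + 28 = 17398.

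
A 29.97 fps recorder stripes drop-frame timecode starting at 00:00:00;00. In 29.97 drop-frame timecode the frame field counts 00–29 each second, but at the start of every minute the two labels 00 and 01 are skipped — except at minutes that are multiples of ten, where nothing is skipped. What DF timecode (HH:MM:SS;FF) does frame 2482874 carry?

23:00:45;08

Ten DF minutes hold 17982 frames, so frame 2482874 lies in block 138 (frames 2481516–2499497) with 1358 frames into that block.
The block's first minute is 1800 frames and the rest 1798 each; 1358 frames reaches minute 0, so 138 × 18 + 0 × 2 = 2484 labels have been skipped so far.
Adding those back, label number 2482874 + 2484 = 2485358 at 30 labels/s is 82845 s + 8 f = 23 h 0 min 45 s frame 8, i.e. 23:00:45;08.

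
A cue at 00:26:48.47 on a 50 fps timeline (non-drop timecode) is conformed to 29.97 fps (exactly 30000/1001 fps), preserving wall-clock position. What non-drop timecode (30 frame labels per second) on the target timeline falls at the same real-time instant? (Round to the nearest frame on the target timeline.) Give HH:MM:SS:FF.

00:26:47:10

Source frame index: (0×3600 + 26×60 + 48) × 50 + 47 = 80447.
Real time: 80447 / (50) = 80447/50 s.
Target frame: (80447/50) × (30000/1001) = 48268200/1001 ≈ 48219.980 → 48220.
At 30 labels/s: frame 48220 → 00:26:47:10.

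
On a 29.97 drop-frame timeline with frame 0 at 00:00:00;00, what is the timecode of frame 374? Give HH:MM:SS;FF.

00:00:12;14

Ten DF minutes hold 17982 frames, so frame 374 lies in block 0 (frames 0–17981) with 374 frames into that block.
The block's first minute is 1800 frames and the rest 1798 each; 374 frames reaches minute 0, so 0 × 18 + 0 × 2 = 0 labels have been skipped so far.
Adding those back, label number 374 + 0 = 374 at 30 labels/s is 12 s + 14 f = 0 h 0 min 12 s frame 14, i.e. 00:00:12;14.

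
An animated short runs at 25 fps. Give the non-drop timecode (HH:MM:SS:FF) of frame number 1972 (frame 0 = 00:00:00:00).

00:01:18:22

1972 ÷ 25 = 78 full seconds, remainder 22 frames.
78 s = 0 h 1 min 18 s.
Timecode: 00:01:18:22.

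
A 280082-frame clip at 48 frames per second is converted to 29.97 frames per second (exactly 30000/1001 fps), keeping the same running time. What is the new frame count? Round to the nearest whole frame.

Frames at target rate = 280082 × (30000/1001) / (48) = 15913750/91 ≈ 174876.374.
Nearest whole frame: 174876.

174876 frames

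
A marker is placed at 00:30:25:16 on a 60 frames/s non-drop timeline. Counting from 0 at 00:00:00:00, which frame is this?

Total seconds to the label: (0 × 3600 + 30 × 60 + 25) = 1825.
Frame index = 1825 × 60 + 16 = 109516.

frame 109516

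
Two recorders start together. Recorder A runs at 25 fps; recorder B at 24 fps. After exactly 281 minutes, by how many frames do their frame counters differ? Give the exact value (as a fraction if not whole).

16860 frames

281 min = 16860 s.
A emits 25 × 16860 = 421500 frames; B emits 24 × 16860 = 404640.
Difference = 16860 frames; B is behind A.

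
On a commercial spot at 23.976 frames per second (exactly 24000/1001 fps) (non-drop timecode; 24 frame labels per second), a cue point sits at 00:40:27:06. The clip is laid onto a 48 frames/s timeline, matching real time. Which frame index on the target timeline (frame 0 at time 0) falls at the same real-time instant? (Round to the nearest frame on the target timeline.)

frame 116625

Source frame index: (0×3600 + 40×60 + 27) × 24 + 6 = 58254.
Real time: 58254 / (24000/1001) = 9718709/4000 s.
Target frame: (9718709/4000) × (48) = 29156127/250 ≈ 116624.508 → 116625.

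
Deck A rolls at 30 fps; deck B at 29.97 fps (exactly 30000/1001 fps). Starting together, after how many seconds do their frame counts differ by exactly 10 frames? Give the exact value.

The gap grows by |30000/1001 − 30| = 30/1001 frames per second.
Time for a 10-frame gap: 10 ÷ (30/1001) = 1001/3 s.

1001/3 seconds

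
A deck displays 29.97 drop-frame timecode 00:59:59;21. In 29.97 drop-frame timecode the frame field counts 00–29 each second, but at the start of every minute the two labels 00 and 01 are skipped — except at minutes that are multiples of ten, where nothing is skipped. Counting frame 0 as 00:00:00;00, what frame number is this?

107883

As if non-drop at 30 labels/s: (0 × 3600 + 59 × 60 + 59) × 30 + 21 = 107991.
Minute boundaries passed: 59; those not divisible by 10: 59 − 5 = 54; dropped labels = 2 × 54 = 108.
Actual frame index = 107991 − 108 = 107883.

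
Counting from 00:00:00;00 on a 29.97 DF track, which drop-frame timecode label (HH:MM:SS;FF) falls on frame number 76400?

Ten DF minutes hold 17982 frames, so frame 76400 lies in block 4 (frames 71928–89909) with 4472 frames into that block.
The block's first minute is 1800 frames and the rest 1798 each; 4472 frames reaches minute 2, so 4 × 18 + 2 × 2 = 76 labels have been skipped so far.
Adding those back, label number 76400 + 76 = 76476 at 30 labels/s is 2549 s + 6 f = 0 h 42 min 29 s frame 6, i.e. 00:42:29;06.

00:42:29;06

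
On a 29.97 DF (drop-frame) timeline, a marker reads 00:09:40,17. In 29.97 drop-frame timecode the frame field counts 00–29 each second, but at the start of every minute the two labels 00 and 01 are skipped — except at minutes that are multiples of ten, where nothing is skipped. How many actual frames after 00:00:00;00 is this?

17399

As if non-drop at 30 labels/s: (0 × 3600 + 9 × 60 + 40) × 30 + 17 = 17417.
Minute boundaries passed: 9; those not divisible by 10: 9 − 0 = 9; dropped labels = 2 × 9 = 18.
Actual frame index = 17417 − 18 = 17399.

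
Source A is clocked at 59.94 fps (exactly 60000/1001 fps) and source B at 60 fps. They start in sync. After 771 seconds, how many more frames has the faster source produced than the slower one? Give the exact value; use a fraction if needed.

46260/1001 frames

A emits 60000/1001 × 771 = 46260000/1001 frames; B emits 60 × 771 = 46260.
Difference = 46260/1001 frames (≈ 46.2138); B is ahead of A.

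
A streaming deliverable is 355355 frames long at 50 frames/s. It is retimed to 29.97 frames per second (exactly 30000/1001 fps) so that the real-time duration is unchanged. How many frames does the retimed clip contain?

213000 frames

Target frames = source frames × (target rate / source rate) = 355355 × (30000/1001)/(50) = 355355 × 600/1001 = 213000.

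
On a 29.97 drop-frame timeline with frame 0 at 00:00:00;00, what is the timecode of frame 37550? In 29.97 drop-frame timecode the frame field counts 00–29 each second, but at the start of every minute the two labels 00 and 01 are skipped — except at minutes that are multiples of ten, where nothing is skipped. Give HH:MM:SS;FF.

00:20:52;26

Each 10-minute DF block holds 10 × 60 × 30 − 9 × 2 = 17982 frames. 37550 ÷ 17982 → 2 full blocks, remainder 1586.
Within the partial block the first minute is 1800 frames and each further minute 1798, so 0 further minute boundaries passed. Total skipped labels = 18 × 2 + 2 × 0 = 36.
Non-drop label index = 37550 + 36 = 37586; at 30 labels/s that is 00:20:52:26, i.e. DF 00:20:52;26.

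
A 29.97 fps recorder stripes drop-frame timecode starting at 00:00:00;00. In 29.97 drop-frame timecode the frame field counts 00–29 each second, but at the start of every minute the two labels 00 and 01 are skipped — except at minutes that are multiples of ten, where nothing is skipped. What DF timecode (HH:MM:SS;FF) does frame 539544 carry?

05:00:02;24

Each 10-minute DF block holds 10 × 60 × 30 − 9 × 2 = 17982 frames. 539544 ÷ 17982 → 30 full blocks, remainder 84.
Within the partial block the first minute is 1800 frames and each further minute 1798, so 0 further minute boundaries passed. Total skipped labels = 18 × 30 + 2 × 0 = 540.
Non-drop label index = 539544 + 540 = 540084; at 30 labels/s that is 05:00:02:24, i.e. DF 05:00:02;24.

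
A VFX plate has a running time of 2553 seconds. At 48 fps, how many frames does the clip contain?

Frames = 2553 × 48 = 122544.

122544 frames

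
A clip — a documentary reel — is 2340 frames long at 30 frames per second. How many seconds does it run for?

78 seconds

Running time = 2340 / (30) = 78 s.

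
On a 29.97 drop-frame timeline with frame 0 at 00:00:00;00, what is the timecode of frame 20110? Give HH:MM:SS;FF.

00:11:11;00

Each 10-minute DF block holds 10 × 60 × 30 − 9 × 2 = 17982 frames. 20110 ÷ 17982 → 1 full block, remainder 2128.
Within the partial block the first minute is 1800 frames and each further minute 1798, so 1 further minute boundary passed. Total skipped labels = 18 × 1 + 2 × 1 = 20.
Non-drop label index = 20110 + 20 = 20130; at 30 labels/s that is 00:11:11:00, i.e. DF 00:11:11;00.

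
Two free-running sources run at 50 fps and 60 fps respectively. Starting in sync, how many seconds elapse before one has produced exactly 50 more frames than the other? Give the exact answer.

The gap grows by |60 − 50| = 10 frames per second.
Time for a 50-frame gap: 50 ÷ (10) = 5 s.

5 seconds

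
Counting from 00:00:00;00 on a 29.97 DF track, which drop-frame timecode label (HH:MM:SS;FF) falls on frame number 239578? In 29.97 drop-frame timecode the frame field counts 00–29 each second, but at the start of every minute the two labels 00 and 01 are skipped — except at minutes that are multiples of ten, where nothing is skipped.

Each 10-minute DF block holds 10 × 60 × 30 − 9 × 2 = 17982 frames. 239578 ÷ 17982 → 13 full blocks, remainder 5812.
Within the partial block the first minute is 1800 frames and each further minute 1798, so 3 further minute boundaries passed. Total skipped labels = 18 × 13 + 2 × 3 = 240.
Non-drop label index = 239578 + 240 = 239818; at 30 labels/s that is 02:13:13:28, i.e. DF 02:13:13;28.

02:13:13;28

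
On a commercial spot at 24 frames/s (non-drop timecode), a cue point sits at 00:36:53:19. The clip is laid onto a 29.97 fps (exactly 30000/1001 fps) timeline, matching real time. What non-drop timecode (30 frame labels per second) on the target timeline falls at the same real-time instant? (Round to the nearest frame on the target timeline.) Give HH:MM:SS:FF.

00:36:51:17

Source frame index: (0×3600 + 36×60 + 53) × 24 + 19 = 53131.
Real time: 53131 / (24) = 53131/24 s.
Target frame: (53131/24) × (30000/1001) = 5108750/77 ≈ 66347.403 → 66347.
At 30 labels/s: frame 66347 → 00:36:51:17.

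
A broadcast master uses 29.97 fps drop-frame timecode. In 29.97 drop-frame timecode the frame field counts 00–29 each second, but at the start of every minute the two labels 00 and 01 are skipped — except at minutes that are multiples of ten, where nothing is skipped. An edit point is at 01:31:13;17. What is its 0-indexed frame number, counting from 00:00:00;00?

164043

Complete 10-minute blocks: 9, each 17982 frames → 161838.
Remaining 1 whole minute in the current block: 1800 + 0 × 1798 = 1800 frames.
Within the current minute: 13 × 30 + 17 − 2 = 405 (labels ;00/;01 skipped at this minute). Total = 161838 + 1800 + 405 = 164043.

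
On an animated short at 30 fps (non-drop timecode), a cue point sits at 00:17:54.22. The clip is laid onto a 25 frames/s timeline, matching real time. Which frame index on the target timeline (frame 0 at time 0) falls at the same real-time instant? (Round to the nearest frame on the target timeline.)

frame 26868

Source frame index: (0×3600 + 17×60 + 54) × 30 + 22 = 32242.
Real time: 32242 / (30) = 16121/15 s.
Target frame: (16121/15) × (25) = 80605/3 ≈ 26868.333 → 26868.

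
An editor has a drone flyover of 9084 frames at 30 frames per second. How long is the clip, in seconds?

Running time = 9084 / (30) = 302.8 s.

302.8 seconds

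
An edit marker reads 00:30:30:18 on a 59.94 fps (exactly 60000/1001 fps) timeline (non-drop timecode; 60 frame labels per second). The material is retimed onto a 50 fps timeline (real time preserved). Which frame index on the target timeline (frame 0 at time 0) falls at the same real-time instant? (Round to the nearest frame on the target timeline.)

Source frame index: (0×3600 + 30×60 + 30) × 60 + 18 = 109818.
Real time: 109818 / (60000/1001) = 18321303/10000 s.
Target frame: (18321303/10000) × (50) = 18321303/200 ≈ 91606.515 → 91607.

frame 91607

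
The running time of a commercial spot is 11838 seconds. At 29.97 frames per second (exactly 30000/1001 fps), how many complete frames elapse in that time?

354785 frames

Frames = 11838 × 30000/1001 = 355140000/1001 ≈ 354785.2148.
Complete frames: 354785.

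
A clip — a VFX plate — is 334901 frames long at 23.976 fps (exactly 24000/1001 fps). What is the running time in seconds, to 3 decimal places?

13968.163 seconds

Running time = 334901 × 1001/24000 = 335235901/24000 s ≈ 13968.163 s.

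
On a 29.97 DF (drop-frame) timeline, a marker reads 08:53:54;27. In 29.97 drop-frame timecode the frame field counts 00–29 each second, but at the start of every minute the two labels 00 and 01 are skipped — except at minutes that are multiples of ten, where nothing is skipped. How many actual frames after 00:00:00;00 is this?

Complete 10-minute blocks: 53, each 17982 frames → 953046.
Remaining 3 whole minutes in the current block: 1800 + 2 × 1798 = 5396 frames.
Within the current minute: 54 × 30 + 27 − 2 = 1645 (labels ;00/;01 skipped at this minute). Total = 953046 + 5396 + 1645 = 960087.

960087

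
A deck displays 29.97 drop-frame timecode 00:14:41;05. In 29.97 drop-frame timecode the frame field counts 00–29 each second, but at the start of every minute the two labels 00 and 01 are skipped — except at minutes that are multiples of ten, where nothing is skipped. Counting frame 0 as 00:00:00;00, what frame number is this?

26409

As if non-drop at 30 labels/s: (0 × 3600 + 14 × 60 + 41) × 30 + 5 = 26435.
Minute boundaries passed: 14; those not divisible by 10: 14 − 1 = 13; dropped labels = 2 × 13 = 26.
Actual frame index = 26435 − 26 = 26409.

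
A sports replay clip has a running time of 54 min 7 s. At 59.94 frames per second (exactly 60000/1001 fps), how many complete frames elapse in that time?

194625 frames

54 min 7 s = 3247 s.
Frames = 3247 × 60000/1001 = 194820000/1001 ≈ 194625.3746.
Complete frames: 194625.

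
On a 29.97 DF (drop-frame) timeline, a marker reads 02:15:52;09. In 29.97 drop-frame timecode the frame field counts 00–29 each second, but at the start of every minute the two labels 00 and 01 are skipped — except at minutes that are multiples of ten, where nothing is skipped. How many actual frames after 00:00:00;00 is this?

244325

Complete 10-minute blocks: 13, each 17982 frames → 233766.
Remaining 5 whole minutes in the current block: 1800 + 4 × 1798 = 8992 frames.
Within the current minute: 52 × 30 + 9 − 2 = 1567 (labels ;00/;01 skipped at this minute). Total = 233766 + 8992 + 1567 = 244325.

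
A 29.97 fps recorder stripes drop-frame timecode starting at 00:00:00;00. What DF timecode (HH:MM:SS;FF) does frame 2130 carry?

00:01:11;02

Each 10-minute DF block holds 10 × 60 × 30 − 9 × 2 = 17982 frames. 2130 ÷ 17982 → 0 full blocks, remainder 2130.
Within the partial block the first minute is 1800 frames and each further minute 1798, so 1 further minute boundary passed. Total skipped labels = 18 × 0 + 2 × 1 = 2.
Non-drop label index = 2130 + 2 = 2132; at 30 labels/s that is 00:01:11:02, i.e. DF 00:01:11;02.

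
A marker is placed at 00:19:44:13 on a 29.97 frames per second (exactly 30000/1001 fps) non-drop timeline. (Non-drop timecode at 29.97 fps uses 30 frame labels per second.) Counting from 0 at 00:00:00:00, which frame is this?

frame 35533

Total seconds to the label: (0 × 3600 + 19 × 60 + 44) = 1184.
Frame index = 1184 × 30 + 13 = 35533.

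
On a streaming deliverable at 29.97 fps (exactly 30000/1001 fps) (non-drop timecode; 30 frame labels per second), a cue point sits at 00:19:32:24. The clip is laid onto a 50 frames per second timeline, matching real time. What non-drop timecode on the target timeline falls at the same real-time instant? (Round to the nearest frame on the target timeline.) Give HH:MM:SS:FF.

00:19:33:49

Source frame index: (0×3600 + 19×60 + 32) × 30 + 24 = 35184.
Real time: 35184 / (30000/1001) = 733733/625 s.
Target frame: (733733/625) × (50) = 1467466/25 ≈ 58698.640 → 58699.
At 50 labels/s: frame 58699 → 00:19:33:49.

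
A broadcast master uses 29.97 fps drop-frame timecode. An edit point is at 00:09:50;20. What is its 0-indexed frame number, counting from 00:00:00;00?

Complete 10-minute blocks: 0, each 17982 frames → 0.
Remaining 9 whole minutes in the current block: 1800 + 8 × 1798 = 16184 frames.
Within the current minute: 50 × 30 + 20 − 2 = 1518 (labels ;00/;01 skipped at this minute). Total = 0 + 16184 + 1518 = 17702.

17702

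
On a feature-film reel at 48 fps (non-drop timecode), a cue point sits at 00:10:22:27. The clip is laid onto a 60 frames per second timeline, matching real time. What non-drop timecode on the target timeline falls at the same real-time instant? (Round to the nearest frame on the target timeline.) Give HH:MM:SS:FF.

Source frame index: (0×3600 + 10×60 + 22) × 48 + 27 = 29883.
Real time: 29883 / (48) = 9961/16 s.
Target frame: (9961/16) × (60) = 149415/4 ≈ 37353.750 → 37354.
At 60 labels/s: frame 37354 → 00:10:22:34.

00:10:22:34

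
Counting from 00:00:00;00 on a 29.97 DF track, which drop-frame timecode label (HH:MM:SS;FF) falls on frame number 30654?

Each 10-minute DF block holds 10 × 60 × 30 − 9 × 2 = 17982 frames. 30654 ÷ 17982 → 1 full block, remainder 12672.
Within the partial block the first minute is 1800 frames and each further minute 1798, so 7 further minute boundaries passed. Total skipped labels = 18 × 1 + 2 × 7 = 32.
Non-drop label index = 30654 + 32 = 30686; at 30 labels/s that is 00:17:02:26, i.e. DF 00:17:02;26.

00:17:02;26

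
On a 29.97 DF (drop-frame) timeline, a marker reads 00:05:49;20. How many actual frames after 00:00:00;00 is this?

10480

As if non-drop at 30 labels/s: (0 × 3600 + 5 × 60 + 49) × 30 + 20 = 10490.
Minute boundaries passed: 5; those not divisible by 10: 5 − 0 = 5; dropped labels = 2 × 5 = 10.
Actual frame index = 10490 − 10 = 10480.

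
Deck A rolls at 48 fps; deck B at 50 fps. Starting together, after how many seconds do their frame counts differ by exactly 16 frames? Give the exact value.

8 seconds

The gap grows by |50 − 48| = 2 frames per second.
Time for a 16-frame gap: 16 ÷ (2) = 8 s.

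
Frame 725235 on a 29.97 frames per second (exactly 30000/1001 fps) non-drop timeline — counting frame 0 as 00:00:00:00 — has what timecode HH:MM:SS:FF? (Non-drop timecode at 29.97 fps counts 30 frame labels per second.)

725235 ÷ 30 = 24174 full seconds, remainder 15 frames.
24174 s = 6 h 42 min 54 s.
Timecode: 06:42:54:15.

06:42:54:15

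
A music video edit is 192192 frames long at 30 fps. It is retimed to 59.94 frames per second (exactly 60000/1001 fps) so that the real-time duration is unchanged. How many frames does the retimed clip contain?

384000 frames

Target frames = source frames × (target rate / source rate) = 192192 × (60000/1001)/(30) = 192192 × 2000/1001 = 384000.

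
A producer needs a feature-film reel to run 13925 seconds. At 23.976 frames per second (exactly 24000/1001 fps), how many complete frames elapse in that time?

333866 frames

Frames = 13925 × 24000/1001 = 334200000/1001 ≈ 333866.1339.
Complete frames: 333866.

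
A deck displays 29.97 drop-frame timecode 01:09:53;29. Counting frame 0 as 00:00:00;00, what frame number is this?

125693

As if non-drop at 30 labels/s: (1 × 3600 + 9 × 60 + 53) × 30 + 29 = 125819.
Minute boundaries passed: 69; those not divisible by 10: 69 − 6 = 63; dropped labels = 2 × 63 = 126.
Actual frame index = 125819 − 126 = 125693.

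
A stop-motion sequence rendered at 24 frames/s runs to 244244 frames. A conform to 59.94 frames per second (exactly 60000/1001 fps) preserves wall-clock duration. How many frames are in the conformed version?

Target frames = source frames × (target rate / source rate) = 244244 × (60000/1001)/(24) = 244244 × 2500/1001 = 610000.

610000 frames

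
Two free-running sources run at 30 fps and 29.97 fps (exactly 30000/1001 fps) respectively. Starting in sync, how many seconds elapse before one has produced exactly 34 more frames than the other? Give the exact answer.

17017/15 seconds

The gap grows by |30000/1001 − 30| = 30/1001 frames per second.
Time for a 34-frame gap: 34 ÷ (30/1001) = 17017/15 s.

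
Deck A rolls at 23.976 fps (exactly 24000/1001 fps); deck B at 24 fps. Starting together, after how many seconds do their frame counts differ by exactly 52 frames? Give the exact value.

The gap grows by |24 − 24000/1001| = 24/1001 frames per second.
Time for a 52-frame gap: 52 ÷ (24/1001) = 13013/6 s.

13013/6 seconds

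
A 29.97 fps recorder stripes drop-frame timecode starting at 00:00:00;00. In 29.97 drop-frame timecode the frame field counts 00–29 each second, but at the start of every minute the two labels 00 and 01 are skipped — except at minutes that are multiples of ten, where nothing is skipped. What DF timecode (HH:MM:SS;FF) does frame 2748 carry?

Ten DF minutes hold 17982 frames, so frame 2748 lies in block 0 (frames 0–17981) with 2748 frames into that block.
The block's first minute is 1800 frames and the rest 1798 each; 2748 frames reaches minute 1, so 0 × 18 + 1 × 2 = 2 labels have been skipped so far.
Adding those back, label number 2748 + 2 = 2750 at 30 labels/s is 91 s + 20 f = 0 h 1 min 31 s frame 20, i.e. 00:01:31;20.

00:01:31;20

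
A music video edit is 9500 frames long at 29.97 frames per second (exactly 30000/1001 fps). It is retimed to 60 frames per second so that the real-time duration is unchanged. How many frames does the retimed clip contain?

19019 frames

Target frames = source frames × (target rate / source rate) = 9500 × (60)/(30000/1001) = 9500 × 1001/500 = 19019.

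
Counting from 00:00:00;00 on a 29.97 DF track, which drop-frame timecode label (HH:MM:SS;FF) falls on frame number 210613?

Ten DF minutes hold 17982 frames, so frame 210613 lies in block 11 (frames 197802–215783) with 12811 frames into that block.
The block's first minute is 1800 frames and the rest 1798 each; 12811 frames reaches minute 7, so 11 × 18 + 7 × 2 = 212 labels have been skipped so far.
Adding those back, label number 210613 + 212 = 210825 at 30 labels/s is 7027 s + 15 f = 1 h 57 min 7 s frame 15, i.e. 01:57:07;15.

01:57:07;15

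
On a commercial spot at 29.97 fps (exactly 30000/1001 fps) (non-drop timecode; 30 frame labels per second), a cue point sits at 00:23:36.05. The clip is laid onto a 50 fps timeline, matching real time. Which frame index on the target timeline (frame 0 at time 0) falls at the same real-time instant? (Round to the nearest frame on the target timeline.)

frame 70879

Source frame index: (0×3600 + 23×60 + 36) × 30 + 5 = 42485.
Real time: 42485 / (30000/1001) = 8505497/6000 s.
Target frame: (8505497/6000) × (50) = 8505497/120 ≈ 70879.142 → 70879.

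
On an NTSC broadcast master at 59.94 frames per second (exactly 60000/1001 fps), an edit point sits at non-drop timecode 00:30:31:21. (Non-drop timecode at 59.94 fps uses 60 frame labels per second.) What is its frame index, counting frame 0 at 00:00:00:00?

Total seconds to the label: (0 × 3600 + 30 × 60 + 31) = 1831.
Frame index = 1831 × 60 + 21 = 109881.

109881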